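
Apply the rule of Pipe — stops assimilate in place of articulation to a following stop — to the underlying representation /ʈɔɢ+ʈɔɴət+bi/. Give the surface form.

/ɢ/ is a voiced uvular stop. The following trigger /ʈ/ is retroflex, so /ɢ/ must become retroflex as well.
Changing only its place to retroflex gives [ɖ] — the voiced retroflex stop.
The same rule applies at the second boundary: /t/ → [p] next to /b/.

[ʈɔɖʈɔɴəpbi]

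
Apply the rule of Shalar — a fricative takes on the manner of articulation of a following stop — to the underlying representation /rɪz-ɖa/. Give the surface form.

The rule targets /z/ (voiced alveolar fricative), which sits before the trigger /ɖ/ (stop).
Changing only its manner to stop gives [d] — the voiced alveolar stop.

[rɪdɖa]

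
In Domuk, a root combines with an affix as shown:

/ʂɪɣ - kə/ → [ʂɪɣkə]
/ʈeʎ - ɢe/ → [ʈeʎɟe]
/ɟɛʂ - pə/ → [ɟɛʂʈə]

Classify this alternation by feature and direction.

The segment that alternates is /ɢ/, which surfaces as [ɟ] when adjacent to /ʎ/.
The change uvular → palatal matches the place of the preceding /ʎ/, identifying this as place assimilation.
Manner and voice are unchanged, so the assimilation is partial, not total.
The same holds elsewhere in the data: /p/ → [ʈ] after /ʂ/ (bilabial → retroflex, matching retroflex) — only place changes, and always toward the preceding segment.
No alternation appears in [ʂɪɣkə]: there the adjacent consonants already agree in place (/k/ and /ɣ/ are both velar), so this form is consistent with the same rule.
Since the segment that changes follows the conditioning segment, the assimilation is progressive.

progressive place assimilation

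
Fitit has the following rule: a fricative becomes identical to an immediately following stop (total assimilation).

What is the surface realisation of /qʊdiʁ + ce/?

[qʊdicce]

/ʁ/ is the segment targeted by the rule; it sits immediately before /c/, so it assimilates completely and surfaces as [c].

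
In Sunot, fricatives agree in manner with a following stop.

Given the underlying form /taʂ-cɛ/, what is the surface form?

[taʈcɛ]

The rule targets /ʂ/ (voiceless retroflex fricative), which sits before the trigger /c/ (stop).
A voiceless retroflex stop is [ʈ], so the surface segment is [ʈ].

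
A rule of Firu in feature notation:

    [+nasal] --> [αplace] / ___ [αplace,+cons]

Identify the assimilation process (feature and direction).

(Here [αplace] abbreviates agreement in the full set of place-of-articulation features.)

The rule copies the place features (abbreviated [place]) from the environment onto the target, so the assimilating feature is place.
Since the environment is written after the underscore, the trigger follows the target; the direction is regressive.

regressive place assimilation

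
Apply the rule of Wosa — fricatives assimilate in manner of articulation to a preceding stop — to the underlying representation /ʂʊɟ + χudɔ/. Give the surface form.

/χ/ is a voiceless uvular fricative. The preceding trigger /ɟ/ is a stop, so /χ/ must become a stop as well.
The voiceless uvular stop is [q], so /χ/ → [q].

[ʂʊɟqudɔ]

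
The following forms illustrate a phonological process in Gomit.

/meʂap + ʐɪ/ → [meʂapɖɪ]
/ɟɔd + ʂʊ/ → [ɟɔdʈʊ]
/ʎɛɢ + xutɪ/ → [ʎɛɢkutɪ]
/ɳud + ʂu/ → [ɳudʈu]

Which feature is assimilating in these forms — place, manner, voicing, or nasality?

Comparing underlying and surface forms, /ʐ/ → [ɖ] is the alternation; the neighbouring /p/ is constant.
/ʐ/ is a fricative while /p/ is a stop; the output [ɖ] is a stop, matching the trigger — so the feature that spreads is manner.
The same holds elsewhere in the data: /ʂ/ → [ʈ] after /d/ (fricative → stop, matching a stop); /x/ → [k] after /ɢ/ (fricative → stop, matching a stop) — only manner changes, and always toward the preceding segment.

manner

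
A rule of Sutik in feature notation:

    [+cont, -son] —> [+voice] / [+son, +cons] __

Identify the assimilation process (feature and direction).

progressive voicing assimilation

The target ([+cont, -son], fricatives) acquires [+voice] next to a sonorant consonant ([+son, +cons]) — it takes on the voicing of its neighbour, so the feature that spreads is voicing.
The conditioning segment sits to the left of the focus bar, meaning the trigger precedes the segment that changes — progressive assimilation.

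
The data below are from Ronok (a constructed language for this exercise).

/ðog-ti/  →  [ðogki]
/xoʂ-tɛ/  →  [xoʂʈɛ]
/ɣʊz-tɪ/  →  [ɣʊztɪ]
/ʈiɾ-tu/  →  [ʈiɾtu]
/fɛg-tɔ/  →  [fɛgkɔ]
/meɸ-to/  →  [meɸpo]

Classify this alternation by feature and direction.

progressive place assimilation

Underlying /t/ is realised as [k] next to /g/; /g/ itself does not change.
/t/ is alveolar while /g/ is velar; the output [k] is velar, matching the trigger — so the feature that spreads is place.
Manner and voice are unchanged, so the assimilation is partial, not total.
The same holds elsewhere in the data: /t/ → [ʈ] after /ʂ/ (alveolar → retroflex, matching retroflex); /t/ → [p] after /ɸ/ (alveolar → bilabial, matching bilabial) — only place changes, and always toward the preceding segment.
No alternation appears in [ɣʊztɪ], [ʈiɾtu]: there the adjacent consonants already agree in place (/t/ and /z/ are both alveolar; /t/ and /ɾ/ are both alveolar), so these forms are consistent with the same rule.
The trigger is the preceding segment, so the direction is progressive (perseverative).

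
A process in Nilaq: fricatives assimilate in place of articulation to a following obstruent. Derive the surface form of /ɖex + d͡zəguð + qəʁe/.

/x/ is a voiceless velar fricative. The following trigger /d͡z/ is alveolar, so /x/ must become alveolar as well.
A voiceless alveolar fricative is [s], so the surface segment is [s].
At the second juncture, /ð/ likewise becomes [ʁ] adjacent to /q/.

[ɖesd͡zəguʁqəʁe]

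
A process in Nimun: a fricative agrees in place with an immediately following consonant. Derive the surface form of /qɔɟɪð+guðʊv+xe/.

/ð/ is a voiced dental fricative. The following trigger /g/ is velar, so /ð/ must become velar as well.
The voiced velar fricative is [ɣ], so /ð/ → [ɣ].
The same rule applies at the second boundary: /v/ → [ɣ] next to /x/.

[qɔɟɪɣguðʊɣxe]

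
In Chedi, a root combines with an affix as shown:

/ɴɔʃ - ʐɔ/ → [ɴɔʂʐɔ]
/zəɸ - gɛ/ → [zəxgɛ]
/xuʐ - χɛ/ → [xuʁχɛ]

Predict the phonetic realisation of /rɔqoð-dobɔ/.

The data show regressive place assimilation: /ʃ/ → [ʂ] before /ʐ/; /ɸ/ → [x] before /g/; /ʐ/ → [ʁ] before /χ/. In each pair only place changes, matching the following consonant, while manner and voice stay constant.
The rule targets /ð/ (voiced dental fricative), which sits before the trigger /d/ (alveolar).
A voiced alveolar fricative is [z], so the surface segment is [z].

[rɔqozdobɔ]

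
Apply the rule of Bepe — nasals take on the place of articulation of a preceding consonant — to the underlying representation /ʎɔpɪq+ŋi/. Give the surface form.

The rule targets /ŋ/ (voiced velar nasal), which sits after the trigger /q/ (uvular).
The voiced uvular nasal is [ɴ], so /ŋ/ → [ɴ].

[ʎɔpɪqɴi]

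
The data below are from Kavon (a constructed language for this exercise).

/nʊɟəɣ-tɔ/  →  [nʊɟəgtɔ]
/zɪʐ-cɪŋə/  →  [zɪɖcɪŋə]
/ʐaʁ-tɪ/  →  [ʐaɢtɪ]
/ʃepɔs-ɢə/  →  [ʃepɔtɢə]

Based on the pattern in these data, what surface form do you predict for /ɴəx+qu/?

The data show regressive manner assimilation: /ɣ/ → [g] before /t/; /ʐ/ → [ɖ] before /c/; /ʁ/ → [ɢ] before /t/; /s/ → [t] before /ɢ/. In each pair only manner changes, matching the following consonant, while place and voice stay constant.
The rule targets /x/ (voiceless velar fricative), which sits before the trigger /q/ (stop).
The voiceless velar stop is [k], so /x/ → [k].

[ɴəkqu]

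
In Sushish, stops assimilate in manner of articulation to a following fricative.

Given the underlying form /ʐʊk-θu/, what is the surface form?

/k/ is a voiceless velar stop. The following trigger /θ/ is a fricative, so /k/ must become a fricative as well.
A voiceless velar fricative is [x], so the surface segment is [x].

[ʐʊxθu]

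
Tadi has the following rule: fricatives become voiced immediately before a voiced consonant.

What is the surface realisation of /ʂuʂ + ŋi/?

The rule targets /ʂ/ (voiceless retroflex fricative), which sits before the trigger /ŋ/ (voiced).
Changing only its voicing to voiced gives [ʐ] — the voiced retroflex fricative.

[ʂuʐŋi]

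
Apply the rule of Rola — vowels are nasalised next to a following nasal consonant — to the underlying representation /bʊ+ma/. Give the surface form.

[bʊ̃ma]

/ʊ/ sits next to the nasal /m/ and is therefore nasalised to [ʊ̃].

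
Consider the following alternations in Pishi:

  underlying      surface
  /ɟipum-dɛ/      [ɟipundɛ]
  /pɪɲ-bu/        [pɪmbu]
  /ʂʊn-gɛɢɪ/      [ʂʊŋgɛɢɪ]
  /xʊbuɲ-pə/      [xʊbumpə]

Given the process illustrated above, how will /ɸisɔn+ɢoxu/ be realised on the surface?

The data show regressive place assimilation: /m/ → [n] before /d/; /ɲ/ → [m] before /b/; /n/ → [ŋ] before /g/; /ɲ/ → [m] before /p/. In each pair only place changes, matching the following consonant, while manner and voice stay constant.
/n/ is a voiced alveolar nasal. The following trigger /ɢ/ is uvular, so /n/ must become uvular as well.
Changing only its place to uvular gives [ɴ] — the voiced uvular nasal.

[ɸisɔɴɢoxu]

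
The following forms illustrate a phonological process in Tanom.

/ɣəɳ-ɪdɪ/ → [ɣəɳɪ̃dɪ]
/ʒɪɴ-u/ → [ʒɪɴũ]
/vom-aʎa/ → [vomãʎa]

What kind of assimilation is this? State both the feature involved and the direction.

The vowel /ɪ/ surfaces as nasalised [ɪ̃] next to the preceding nasal /ɳ/ — it has acquired the [+nasal] feature of its neighbour.
The other forms show the same pattern: /u/ → [ũ] after /ɴ/; /a/ → [ã] after /m/ — each time a vowel is nasalised next to a preceding nasal.
Because the conditioning nasal is to the left of the vowel that changes, the process is progressive (perseverative).

progressive nasality assimilation (vowel nasalisation)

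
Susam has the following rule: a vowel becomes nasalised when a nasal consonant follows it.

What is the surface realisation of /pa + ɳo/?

[pãɳo]

The vowel /a/ is adjacent to the following nasal /ɳ/, so it acquires [+nasal] and surfaces as [ã].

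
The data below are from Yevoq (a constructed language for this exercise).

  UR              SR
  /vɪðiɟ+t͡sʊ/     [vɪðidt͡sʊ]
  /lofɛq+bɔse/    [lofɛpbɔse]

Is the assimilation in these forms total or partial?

partial assimilation

Underlying /ɟ/ is realised as [d] next to /t͡s/; /t͡s/ itself does not change.
The change palatal → alveolar matches the place of the following /t͡s/, identifying this as place assimilation.
Manner and voice are unchanged, so the assimilation is partial, not total.
Checking the remaining alternation: /q/ → [p] before /b/ (uvular → bilabial, matching bilabial) — only place changes, and always toward the following segment.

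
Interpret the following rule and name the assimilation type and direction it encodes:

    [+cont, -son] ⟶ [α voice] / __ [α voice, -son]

regressive voicing assimilation

The rule copies [voice] from the environment onto the target, so the assimilating feature is voicing.
The conditioning segment sits to the right of the focus bar, meaning the trigger follows the segment that changes — regressive assimilation.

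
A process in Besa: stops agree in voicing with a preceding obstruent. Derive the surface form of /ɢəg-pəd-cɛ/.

[ɢəgbədɟɛ]

/p/ is a voiceless bilabial stop. The preceding trigger /g/ is voiced, so /p/ must become voiced as well.
Changing only its voicing to voiced gives [b] — the voiced bilabial stop.
The same rule applies at the second boundary: /c/ → [ɟ] next to /d/.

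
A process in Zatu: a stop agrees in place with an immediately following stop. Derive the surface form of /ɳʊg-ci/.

[ɳʊɟci]

The rule targets /g/ (voiced velar stop), which sits before the trigger /c/ (palatal).
A voiced palatal stop is [ɟ], so the surface segment is [ɟ].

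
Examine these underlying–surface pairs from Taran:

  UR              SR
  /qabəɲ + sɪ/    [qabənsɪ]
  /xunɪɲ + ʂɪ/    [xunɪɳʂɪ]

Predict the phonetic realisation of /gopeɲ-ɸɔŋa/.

[gopemɸɔŋa]

The data show regressive place assimilation: /ɲ/ → [n] before /s/; /ɲ/ → [ɳ] before /ʂ/. In each pair only place changes, matching the following consonant, while manner and voice stay constant.
/ɲ/ is a voiced palatal nasal. The following trigger /ɸ/ is bilabial, so /ɲ/ must become bilabial as well.
Changing only its place to bilabial gives [m] — the voiced bilabial nasal.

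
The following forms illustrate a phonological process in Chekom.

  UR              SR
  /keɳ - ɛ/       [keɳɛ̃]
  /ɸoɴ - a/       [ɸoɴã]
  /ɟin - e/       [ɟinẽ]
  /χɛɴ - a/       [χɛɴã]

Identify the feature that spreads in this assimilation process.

The vowel /ɛ/ surfaces as nasalised [ɛ̃] next to the preceding nasal /ɳ/ — it has acquired the [+nasal] feature of its neighbour.
Likewise in the remaining data: /a/ → [ã] after /ɴ/; /e/ → [ẽ] after /n/ — each time a vowel is nasalised next to a preceding nasal.

nasality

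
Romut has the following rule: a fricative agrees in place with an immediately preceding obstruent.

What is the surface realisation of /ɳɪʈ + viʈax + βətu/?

/v/ is a voiced labiodental fricative. The preceding trigger /ʈ/ is retroflex, so /v/ must become retroflex as well.
The voiced retroflex fricative is [ʐ], so /v/ → [ʐ].
The same rule applies at the second boundary: /β/ → [ɣ] next to /x/.

[ɳɪʈʐiʈaxɣətu]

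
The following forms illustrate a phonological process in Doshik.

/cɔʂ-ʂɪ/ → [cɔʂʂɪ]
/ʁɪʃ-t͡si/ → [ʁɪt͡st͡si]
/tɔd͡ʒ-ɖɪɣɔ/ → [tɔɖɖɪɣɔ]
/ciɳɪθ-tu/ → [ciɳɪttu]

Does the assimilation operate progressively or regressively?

The segment that alternates is /ʃ/, which surfaces as [t͡s] when adjacent to /t͡s/.
The output [t͡s] is identical to the trigger /t͡s/ — every feature (place, manner, voicing) has been copied — so this is total assimilation.
The other forms behave the same way: /d͡ʒ/ → [ɖ] before /ɖ/; /θ/ → [t] before /t/ — in each case the output is a copy of the following consonant.
In [cɔʂʂɪ] the two consonants at the boundary are already identical (/ʂ/ + /ʂ/), so the rule applies vacuously and nothing changes.
Since the segment that changes precedes the conditioning segment, the assimilation is regressive.

regressive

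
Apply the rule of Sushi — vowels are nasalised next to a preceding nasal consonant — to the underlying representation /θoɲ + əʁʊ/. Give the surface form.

[θoɲə̃ʁʊ]

The vowel /ə/ is adjacent to the preceding nasal /ɲ/, so it acquires [+nasal] and surfaces as [ə̃].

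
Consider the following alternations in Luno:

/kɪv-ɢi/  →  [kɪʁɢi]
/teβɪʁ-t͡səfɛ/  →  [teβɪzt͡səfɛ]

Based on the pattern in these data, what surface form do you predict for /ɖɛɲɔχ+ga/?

The data show regressive place assimilation: /v/ → [ʁ] before /ɢ/; /ʁ/ → [z] before /t͡s/. In each pair only place changes, matching the following consonant, while manner and voice stay constant.
/χ/ is a voiceless uvular fricative. The following trigger /g/ is velar, so /χ/ must become velar as well.
Changing only its place to velar gives [x] — the voiceless velar fricative.

[ɖɛɲɔxga]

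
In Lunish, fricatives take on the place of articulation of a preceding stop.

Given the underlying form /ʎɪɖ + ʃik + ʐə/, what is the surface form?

[ʎɪɖʂikɣə]

The rule targets /ʃ/ (voiceless postalveolar fricative), which sits after the trigger /ɖ/ (retroflex).
A voiceless retroflex fricative is [ʂ], so the surface segment is [ʂ].
The same rule applies at the second boundary: /ʐ/ → [ɣ] next to /k/.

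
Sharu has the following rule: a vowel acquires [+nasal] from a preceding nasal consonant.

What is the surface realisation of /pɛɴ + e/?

/e/ sits next to the nasal /ɴ/ and is therefore nasalised to [ẽ].

[pɛɴẽ]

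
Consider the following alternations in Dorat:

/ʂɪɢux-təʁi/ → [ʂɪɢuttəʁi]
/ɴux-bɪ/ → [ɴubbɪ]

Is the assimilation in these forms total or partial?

total assimilation

The segment that alternates is /x/, which surfaces as [t] when adjacent to /t/.
The output [t] is identical to the trigger /t/ — every feature (place, manner, voicing) has been copied — so this is total assimilation.
The other form behaves the same way: /x/ → [b] before /b/ — in each case the output is a copy of the following consonant.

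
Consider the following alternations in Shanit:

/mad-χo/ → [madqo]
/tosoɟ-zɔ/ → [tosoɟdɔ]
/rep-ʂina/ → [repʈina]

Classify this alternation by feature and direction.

Underlying /χ/ is realised as [q] next to /d/; /d/ itself does not change.
The change fricative → stop matches the manner of the preceding /d/, identifying this as manner assimilation.
Place and voice are unchanged, so the assimilation is partial, not total.
The same holds elsewhere in the data: /z/ → [d] after /ɟ/ (fricative → stop, matching a stop); /ʂ/ → [ʈ] after /p/ (fricative → stop, matching a stop) — only manner changes, and always toward the preceding segment.
The trigger is the preceding segment, so the direction is progressive (perseverative).

progressive manner assimilation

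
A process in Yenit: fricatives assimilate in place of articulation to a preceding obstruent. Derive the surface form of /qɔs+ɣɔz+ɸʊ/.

The rule targets /ɣ/ (voiced velar fricative), which sits after the trigger /s/ (alveolar).
The voiced alveolar fricative is [z], so /ɣ/ → [z].
At the second juncture, /ɸ/ likewise becomes [s] adjacent to /z/.

[qɔszɔzsʊ]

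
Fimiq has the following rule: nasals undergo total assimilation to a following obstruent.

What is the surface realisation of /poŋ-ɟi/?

/ŋ/ is the segment targeted by the rule; it sits immediately before /ɟ/, so it assimilates completely and surfaces as [ɟ].

[poɟɟi]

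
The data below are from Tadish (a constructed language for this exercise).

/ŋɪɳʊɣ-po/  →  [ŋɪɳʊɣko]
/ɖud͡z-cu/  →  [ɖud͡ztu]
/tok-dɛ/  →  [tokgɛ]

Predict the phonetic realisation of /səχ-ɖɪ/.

[səχɢɪ]

The data show progressive place assimilation: /p/ → [k] after /ɣ/; /c/ → [t] after /d͡z/; /d/ → [g] after /k/. In each pair only place changes, matching the preceding consonant, while manner and voice stay constant.
The rule targets /ɖ/ (voiced retroflex stop), which sits after the trigger /χ/ (uvular).
Changing only its place to uvular gives [ɢ] — the voiced uvular stop.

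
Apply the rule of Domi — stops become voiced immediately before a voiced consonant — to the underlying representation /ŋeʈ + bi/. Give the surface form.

[ŋeɖbi]

/ʈ/ is a voiceless retroflex stop. The following trigger /b/ is voiced, so /ʈ/ must become voiced as well.
A voiced retroflex stop is [ɖ], so the surface segment is [ɖ].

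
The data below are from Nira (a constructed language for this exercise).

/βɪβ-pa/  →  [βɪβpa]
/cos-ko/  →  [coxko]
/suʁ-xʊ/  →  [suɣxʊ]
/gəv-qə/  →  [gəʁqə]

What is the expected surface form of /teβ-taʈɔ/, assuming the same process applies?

The data show regressive place assimilation: /s/ → [x] before /k/; /ʁ/ → [ɣ] before /x/; /v/ → [ʁ] before /q/. In each pair only place changes, matching the following consonant, while manner and voice stay constant.
No alternation appears in [βɪβpa]: there the adjacent consonants already agree in place (/β/ and /p/ are both bilabial), so this form is consistent with the same rule.
The rule targets /β/ (voiced bilabial fricative), which sits before the trigger /t/ (alveolar).
A voiced alveolar fricative is [z], so the surface segment is [z].

[teztaʈɔ]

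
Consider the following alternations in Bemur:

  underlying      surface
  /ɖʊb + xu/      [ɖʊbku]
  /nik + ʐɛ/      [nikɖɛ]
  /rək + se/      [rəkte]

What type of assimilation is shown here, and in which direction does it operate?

The segment that alternates is /x/, which surfaces as [k] when adjacent to /b/.
The change fricative → stop matches the manner of the preceding /b/, identifying this as manner assimilation.
Place and voice are unchanged, so the assimilation is partial, not total.
The same holds elsewhere in the data: /ʐ/ → [ɖ] after /k/ (fricative → stop, matching a stop); /s/ → [t] after /k/ (fricative → stop, matching a stop) — only manner changes, and always toward the preceding segment.
The trigger is the preceding segment, so the direction is progressive (perseverative).

progressive manner assimilation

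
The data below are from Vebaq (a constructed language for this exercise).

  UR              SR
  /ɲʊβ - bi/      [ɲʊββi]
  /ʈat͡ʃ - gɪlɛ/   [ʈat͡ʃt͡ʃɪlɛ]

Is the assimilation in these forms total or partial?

total assimilation

Comparing underlying and surface forms, /g/ → [t͡ʃ] is the alternation; the neighbouring /t͡ʃ/ is constant.
The output [t͡ʃ] is identical to the trigger /t͡ʃ/ — every feature (place, manner, voicing) has been copied — so this is total assimilation.
The other form behaves the same way: /b/ → [β] after /β/ — in each case the output is a copy of the preceding consonant.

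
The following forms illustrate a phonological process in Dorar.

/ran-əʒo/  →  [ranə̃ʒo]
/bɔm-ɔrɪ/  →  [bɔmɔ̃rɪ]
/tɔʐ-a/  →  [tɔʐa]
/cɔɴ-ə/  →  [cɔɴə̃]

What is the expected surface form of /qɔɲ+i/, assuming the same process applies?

[qɔɲĩ]

The data show progressive nasality assimilation (vowel nasalisation): /ə/ → [ə̃] after /n/; /ɔ/ → [ɔ̃] after /m/; /ə/ → [ə̃] after /ɴ/ — a vowel is nasalised by an immediately preceding nasal consonant.
No change occurs in [tɔʐa] because the vowel at the boundary is adjacent to an oral consonant, not a nasal (/a/ next to /ʐ/).
The vowel /i/ is adjacent to the preceding nasal /ɲ/, so it acquires [+nasal] and surfaces as [ĩ].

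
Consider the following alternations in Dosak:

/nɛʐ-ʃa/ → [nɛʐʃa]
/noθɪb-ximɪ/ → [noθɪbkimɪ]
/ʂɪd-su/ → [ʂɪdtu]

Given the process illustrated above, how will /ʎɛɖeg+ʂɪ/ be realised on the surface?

The data show progressive manner assimilation: /x/ → [k] after /b/; /s/ → [t] after /d/. In each pair only manner changes, matching the preceding consonant, while place and voice stay constant.
Nothing changes in [nɛʐʃa]: there the adjacent consonants already agree in manner (/ʃ/ and /ʐ/ are both fricatives), so this form is consistent with the same rule.
The rule targets /ʂ/ (voiceless retroflex fricative), which sits after the trigger /g/ (stop).
A voiceless retroflex stop is [ʈ], so the surface segment is [ʈ].

[ʎɛɖegʈɪ]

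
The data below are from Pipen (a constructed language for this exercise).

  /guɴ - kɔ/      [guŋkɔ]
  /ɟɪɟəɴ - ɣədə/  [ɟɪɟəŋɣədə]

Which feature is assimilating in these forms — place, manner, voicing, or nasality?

Underlying /ɴ/ is realised as [ŋ] next to /k/; /k/ itself does not change.
The change uvular → velar matches the place of the following /k/, identifying this as place assimilation.
Checking the remaining alternation: /ɴ/ → [ŋ] before /ɣ/ (uvular → velar, matching velar) — only place changes, and always toward the following segment.

place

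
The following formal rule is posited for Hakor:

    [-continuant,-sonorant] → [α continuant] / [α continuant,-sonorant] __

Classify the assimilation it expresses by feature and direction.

The rule copies [continuant] (continuancy) from the environment onto the target stops; since [±continuant] encodes the stop/fricative manner contrast, the assimilating dimension is manner.
Since the environment is written before the underscore, the trigger precedes the target; the direction is progressive.

progressive manner assimilation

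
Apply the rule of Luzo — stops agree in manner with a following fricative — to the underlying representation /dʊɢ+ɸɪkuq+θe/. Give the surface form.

The rule targets /ɢ/ (voiced uvular stop), which sits before the trigger /ɸ/ (fricative).
A voiced uvular fricative is [ʁ], so the surface segment is [ʁ].
At the second juncture, /q/ likewise becomes [χ] adjacent to /θ/.

[dʊʁɸɪkuχθe]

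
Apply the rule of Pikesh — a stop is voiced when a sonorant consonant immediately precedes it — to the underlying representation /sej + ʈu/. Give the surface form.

/ʈ/ is a voiceless retroflex stop. The preceding trigger /j/ is voiced, so /ʈ/ must become voiced as well.
The voiced retroflex stop is [ɖ], so /ʈ/ → [ɖ].

[sejɖu]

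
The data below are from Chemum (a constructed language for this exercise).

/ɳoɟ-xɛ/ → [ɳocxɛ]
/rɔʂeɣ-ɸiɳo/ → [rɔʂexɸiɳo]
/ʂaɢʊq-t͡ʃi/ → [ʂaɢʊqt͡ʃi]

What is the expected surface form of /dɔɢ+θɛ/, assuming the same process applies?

The data show regressive voicing assimilation: /ɟ/ → [c] before /x/; /ɣ/ → [x] before /ɸ/. In each pair only voicing changes, matching the following consonant, while place and manner stay constant.
No alternation appears in [ʂaɢʊqt͡ʃi]: there the adjacent consonants already agree in voicing (/q/ and /t͡ʃ/ are both voiceless), so this form is consistent with the same rule.
/ɢ/ is a voiced uvular stop. The following trigger /θ/ is voiceless, so /ɢ/ must become voiceless as well.
Changing only its voicing to voiceless gives [q] — the voiceless uvular stop.

[dɔqθɛ]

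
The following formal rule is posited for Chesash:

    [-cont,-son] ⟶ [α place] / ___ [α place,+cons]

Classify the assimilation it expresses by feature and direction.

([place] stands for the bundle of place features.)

regressive place assimilation

The rule copies the place features (abbreviated [place]) from the environment onto the target, so the assimilating feature is place.
The conditioning segment sits to the right of the focus bar, meaning the trigger follows the segment that changes — regressive assimilation.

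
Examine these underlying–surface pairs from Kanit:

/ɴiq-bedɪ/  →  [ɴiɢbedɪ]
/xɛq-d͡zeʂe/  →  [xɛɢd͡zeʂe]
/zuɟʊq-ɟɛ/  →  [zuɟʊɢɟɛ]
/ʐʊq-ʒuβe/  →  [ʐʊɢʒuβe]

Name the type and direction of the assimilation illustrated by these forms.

regressive voicing assimilation

The segment that alternates is /q/, which surfaces as [ɢ] when adjacent to /b/.
/q/ is voiceless while /b/ is voiced; the output [ɢ] is voiced, matching the trigger — so the feature that spreads is voicing.
Place and manner are unchanged, so the assimilation is partial, not total.
The same holds elsewhere in the data: /q/ → [ɢ] before /d͡z/ (voiceless → voiced, matching voiced); /q/ → [ɢ] before /ɟ/ (voiceless → voiced, matching voiced); /q/ → [ɢ] before /ʒ/ (voiceless → voiced, matching voiced) — only voicing changes, and always toward the following segment.
The trigger is the following segment, so the direction is regressive (anticipatory).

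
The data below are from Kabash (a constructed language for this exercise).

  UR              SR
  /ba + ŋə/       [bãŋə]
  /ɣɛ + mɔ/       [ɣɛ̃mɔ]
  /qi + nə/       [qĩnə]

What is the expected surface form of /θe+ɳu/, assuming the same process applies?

The data show regressive nasality assimilation (vowel nasalisation): /a/ → [ã] before /ŋ/; /ɛ/ → [ɛ̃] before /m/; /i/ → [ĩ] before /n/ — a vowel is nasalised by an immediately following nasal consonant.
The vowel /e/ is adjacent to the following nasal /ɳ/, so it acquires [+nasal] and surfaces as [ẽ].

[θẽɳu]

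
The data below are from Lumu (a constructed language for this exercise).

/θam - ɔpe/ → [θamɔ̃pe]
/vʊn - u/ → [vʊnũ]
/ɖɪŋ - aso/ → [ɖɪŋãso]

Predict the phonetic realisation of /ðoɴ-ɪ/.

[ðoɴɪ̃]

The data show progressive nasality assimilation (vowel nasalisation): /ɔ/ → [ɔ̃] after /m/; /u/ → [ũ] after /n/; /a/ → [ã] after /ŋ/ — a vowel is nasalised by an immediately preceding nasal consonant.
/ɪ/ sits next to the nasal /ɴ/ and is therefore nasalised to [ɪ̃].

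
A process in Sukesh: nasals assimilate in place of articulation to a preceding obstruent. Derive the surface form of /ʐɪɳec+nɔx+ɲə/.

[ʐɪɳecɲɔxŋə]

/n/ is a voiced alveolar nasal. The preceding trigger /c/ is palatal, so /n/ must become palatal as well.
A voiced palatal nasal is [ɲ], so the surface segment is [ɲ].
At the second juncture, /ɲ/ likewise becomes [ŋ] adjacent to /x/.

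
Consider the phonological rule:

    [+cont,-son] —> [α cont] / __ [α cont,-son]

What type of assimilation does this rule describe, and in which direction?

The shared variable α links the value of [cont] on the target to that of the neighbouring obstruent. [cont] distinguishes stops from fricatives — a manner-of-articulation feature — so this is manner assimilation.
The conditioning segment sits to the right of the focus bar, meaning the trigger follows the segment that changes — regressive assimilation.

regressive manner assimilation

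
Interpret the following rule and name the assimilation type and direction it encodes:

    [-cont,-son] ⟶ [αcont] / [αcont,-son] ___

progressive manner assimilation

The rule copies [cont] (continuancy) from the environment onto the target stops; since [±cont] encodes the stop/fricative manner contrast, the assimilating dimension is manner.
The conditioning segment sits to the left of the focus bar, meaning the trigger precedes the segment that changes — progressive assimilation.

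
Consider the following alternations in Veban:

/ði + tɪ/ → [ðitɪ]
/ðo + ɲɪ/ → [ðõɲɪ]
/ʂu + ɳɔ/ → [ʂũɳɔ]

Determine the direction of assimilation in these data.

The vowel /o/ surfaces as nasalised [õ] next to the following nasal /ɲ/ — it has acquired the [+nasal] feature of its neighbour.
Likewise in the remaining data: /u/ → [ũ] before /ɳ/ — each time a vowel is nasalised next to a following nasal.
No change occurs in [ðitɪ] because the vowel at the boundary is adjacent to an oral consonant, not a nasal (/i/ next to /t/).
Because the conditioning nasal is to the right of the vowel that changes, the process is regressive (anticipatory).

regressive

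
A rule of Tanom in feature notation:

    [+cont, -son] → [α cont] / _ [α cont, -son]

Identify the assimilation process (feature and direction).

The rule copies [cont] (continuancy) from the environment onto the target fricatives; since [±cont] encodes the stop/fricative manner contrast, the assimilating dimension is manner.
The conditioning segment sits to the right of the focus bar, meaning the trigger follows the segment that changes — regressive assimilation.

regressive manner assimilation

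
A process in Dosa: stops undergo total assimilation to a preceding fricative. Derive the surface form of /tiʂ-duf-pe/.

/d/ is the segment targeted by the rule; it sits immediately after /ʂ/, so it assimilates completely and surfaces as [ʂ].
The same rule applies at the second boundary: /p/ → [f] next to /f/.

[tiʂʂuffe]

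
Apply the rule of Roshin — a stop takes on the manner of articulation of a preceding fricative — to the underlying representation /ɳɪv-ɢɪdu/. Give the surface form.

The rule targets /ɢ/ (voiced uvular stop), which sits after the trigger /v/ (fricative).
A voiced uvular fricative is [ʁ], so the surface segment is [ʁ].

[ɳɪvʁɪdu]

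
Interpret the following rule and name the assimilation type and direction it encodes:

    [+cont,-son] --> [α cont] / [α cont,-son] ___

progressive manner assimilation

The shared variable α links the value of [cont] on the target to that of the neighbouring obstruent. [cont] distinguishes stops from fricatives — a manner-of-articulation feature — so this is manner assimilation.
Since the environment is written before the underscore, the trigger precedes the target; the direction is progressive.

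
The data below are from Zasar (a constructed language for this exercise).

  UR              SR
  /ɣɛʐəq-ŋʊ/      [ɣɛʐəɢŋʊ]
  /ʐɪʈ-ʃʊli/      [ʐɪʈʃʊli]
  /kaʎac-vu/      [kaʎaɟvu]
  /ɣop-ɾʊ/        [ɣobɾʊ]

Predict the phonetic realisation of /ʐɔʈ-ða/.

[ʐɔɖða]

The data show regressive voicing assimilation: /q/ → [ɢ] before /ŋ/; /c/ → [ɟ] before /v/; /p/ → [b] before /ɾ/. In each pair only voicing changes, matching the following consonant, while place and manner stay constant.
Nothing changes in [ʐɪʈʃʊli]: there the adjacent consonants already agree in voicing (/ʈ/ and /ʃ/ are both voiceless), so this form is consistent with the same rule.
The rule targets /ʈ/ (voiceless retroflex stop), which sits before the trigger /ð/ (voiced).
The voiced retroflex stop is [ɖ], so /ʈ/ → [ɖ].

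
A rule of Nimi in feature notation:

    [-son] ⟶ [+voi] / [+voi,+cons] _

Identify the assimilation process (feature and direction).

The structural change is [+voi], and the conditioning segment [+voi,+cons] (a voiced consonant) is itself voiced, so the target comes to share the voicing of its neighbour — voicing assimilation.
The conditioning segment sits to the left of the focus bar, meaning the trigger precedes the segment that changes — progressive assimilation.

progressive voicing assimilation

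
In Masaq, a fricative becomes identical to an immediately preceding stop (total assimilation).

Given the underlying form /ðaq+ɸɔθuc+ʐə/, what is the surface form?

[ðaqqɔθuccə]

/ɸ/ is the segment targeted by the rule; it sits immediately after /q/, so it assimilates completely and surfaces as [q].
At the second juncture, /ʐ/ likewise becomes [c] adjacent to /c/.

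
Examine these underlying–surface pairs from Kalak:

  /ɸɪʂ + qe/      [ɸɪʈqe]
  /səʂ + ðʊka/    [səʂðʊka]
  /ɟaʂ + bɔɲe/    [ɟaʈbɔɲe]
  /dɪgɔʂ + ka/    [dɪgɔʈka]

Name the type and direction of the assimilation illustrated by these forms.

Underlying /ʂ/ is realised as [ʈ] next to /q/; /q/ itself does not change.
The change fricative → stop matches the manner of the following /q/, identifying this as manner assimilation.
Place and voice are unchanged, so the assimilation is partial, not total.
The other alternating forms pattern the same way: /ʂ/ → [ʈ] before /b/ (fricative → stop, matching a stop); /ʂ/ → [ʈ] before /k/ (fricative → stop, matching a stop) — only manner changes, and always toward the following segment.
Nothing changes in [səʂðʊka]: there the adjacent consonants already agree in manner (/ʂ/ and /ð/ are both fricatives), so this form is consistent with the same rule.
The trigger is the following segment, so the direction is regressive (anticipatory).

regressive manner assimilation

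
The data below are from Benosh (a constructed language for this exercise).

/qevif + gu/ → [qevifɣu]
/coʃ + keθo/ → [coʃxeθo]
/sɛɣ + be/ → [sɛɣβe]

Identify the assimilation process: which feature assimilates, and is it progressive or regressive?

progressive manner assimilation

Underlying /g/ is realised as [ɣ] next to /f/; /f/ itself does not change.
/g/ is a stop while /f/ is a fricative; the output [ɣ] is a fricative, matching the trigger — so the feature that spreads is manner.
Place and voice are unchanged, so the assimilation is partial, not total.
The other alternating forms pattern the same way: /k/ → [x] after /ʃ/ (stop → fricative, matching a fricative); /b/ → [β] after /ɣ/ (stop → fricative, matching a fricative) — only manner changes, and always toward the preceding segment.
Since the segment that changes follows the conditioning segment, the assimilation is progressive.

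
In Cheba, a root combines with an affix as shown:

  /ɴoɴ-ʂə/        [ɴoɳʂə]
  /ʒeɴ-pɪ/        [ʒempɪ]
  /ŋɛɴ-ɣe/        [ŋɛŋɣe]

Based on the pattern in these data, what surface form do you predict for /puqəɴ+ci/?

The data show regressive place assimilation: /ɴ/ → [ɳ] before /ʂ/; /ɴ/ → [m] before /p/; /ɴ/ → [ŋ] before /ɣ/. In each pair only place changes, matching the following consonant, while manner and voice stay constant.
/ɴ/ is a voiced uvular nasal. The following trigger /c/ is palatal, so /ɴ/ must become palatal as well.
Changing only its place to palatal gives [ɲ] — the voiced palatal nasal.

[puqəɲci]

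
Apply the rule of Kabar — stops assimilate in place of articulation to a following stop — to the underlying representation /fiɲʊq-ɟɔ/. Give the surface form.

/q/ is a voiceless uvular stop. The following trigger /ɟ/ is palatal, so /q/ must become palatal as well.
A voiceless palatal stop is [c], so the surface segment is [c].

[fiɲʊcɟɔ]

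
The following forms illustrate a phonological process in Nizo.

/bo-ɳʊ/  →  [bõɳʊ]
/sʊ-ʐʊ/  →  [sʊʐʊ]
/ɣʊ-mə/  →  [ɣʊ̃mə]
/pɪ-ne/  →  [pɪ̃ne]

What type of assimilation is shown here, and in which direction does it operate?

The vowel /o/ surfaces as nasalised [õ] next to the following nasal /ɳ/ — it has acquired the [+nasal] feature of its neighbour.
Likewise in the remaining data: /ʊ/ → [ʊ̃] before /m/; /ɪ/ → [ɪ̃] before /n/ — each time a vowel is nasalised next to a following nasal.
No change occurs in [sʊʐʊ] because the vowel at the boundary is adjacent to an oral consonant, not a nasal (/ʊ/ next to /ʐ/).
Because the conditioning nasal is to the right of the vowel that changes, the process is regressive (anticipatory).

regressive nasality assimilation (vowel nasalisation)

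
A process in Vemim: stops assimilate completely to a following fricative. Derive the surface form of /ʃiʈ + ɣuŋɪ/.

[ʃiɣɣuŋɪ]

/ʈ/ is the segment targeted by the rule; it sits immediately before /ɣ/, so it assimilates completely and surfaces as [ɣ].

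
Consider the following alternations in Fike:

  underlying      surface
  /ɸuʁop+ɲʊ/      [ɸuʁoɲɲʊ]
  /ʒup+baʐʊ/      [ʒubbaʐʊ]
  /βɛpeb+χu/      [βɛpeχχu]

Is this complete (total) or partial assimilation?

Underlying /p/ is realised as [ɲ] next to /ɲ/; /ɲ/ itself does not change.
The output [ɲ] is identical to the trigger /ɲ/ — every feature (place, manner, voicing) has been copied — so this is total assimilation.
The other forms behave the same way: /p/ → [b] before /b/; /b/ → [χ] before /χ/ — in each case the output is a copy of the following consonant.

total assimilation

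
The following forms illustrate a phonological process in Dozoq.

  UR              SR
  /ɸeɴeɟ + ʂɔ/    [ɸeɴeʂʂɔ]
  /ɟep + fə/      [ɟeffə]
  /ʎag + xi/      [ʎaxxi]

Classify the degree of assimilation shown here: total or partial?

total assimilation

Underlying /ɟ/ is realised as [ʂ] next to /ʂ/; /ʂ/ itself does not change.
The output [ʂ] is identical to the trigger /ʂ/ — every feature (place, manner, voicing) has been copied — so this is total assimilation.
The other forms behave the same way: /p/ → [f] before /f/; /g/ → [x] before /x/ — in each case the output is a copy of the following consonant.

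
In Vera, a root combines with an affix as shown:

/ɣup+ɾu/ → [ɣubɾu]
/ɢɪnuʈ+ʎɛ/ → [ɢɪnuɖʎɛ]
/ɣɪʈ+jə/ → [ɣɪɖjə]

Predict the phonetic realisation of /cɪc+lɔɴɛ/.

[cɪɟlɔɴɛ]

The data show regressive voicing assimilation: /p/ → [b] before /ɾ/; /ʈ/ → [ɖ] before /ʎ/; /ʈ/ → [ɖ] before /j/. In each pair only voicing changes, matching the following consonant, while place and manner stay constant.
/c/ is a voiceless palatal stop. The following trigger /l/ is voiced, so /c/ must become voiced as well.
Changing only its voicing to voiced gives [ɟ] — the voiced palatal stop.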